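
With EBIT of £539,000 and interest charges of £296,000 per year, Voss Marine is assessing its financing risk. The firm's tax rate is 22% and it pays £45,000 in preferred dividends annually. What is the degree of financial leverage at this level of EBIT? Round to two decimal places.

2.91

Annual interest charges come to £296,000.00.
Preferred dividends grossed up pre-tax: £45,000 / (1 − 0.22) = £57,692.31.
DFL = EBIT ÷ [EBIT − I − D_p/(1−t)] = £539,000 ÷ [£539,000 − £296,000.00 − £57,692.31] = £539,000 ÷ £185,307.69 = 2.9087.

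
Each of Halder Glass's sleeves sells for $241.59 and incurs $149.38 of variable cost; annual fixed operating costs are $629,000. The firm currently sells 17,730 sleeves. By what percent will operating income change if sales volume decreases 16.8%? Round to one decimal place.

-27.3%

Total contribution margin = 17,730 × $92.21 = $1,634,883.30.
Operating income = contribution − fixed costs = $1,634,883.30 − $629,000 = $1,005,883.30.
DOL = contribution ÷ EBIT = $1,634,883.30 ÷ $1,005,883.30 = 1.6253.
Operating income changes by 1.6253 × -16.8% = -27.3%.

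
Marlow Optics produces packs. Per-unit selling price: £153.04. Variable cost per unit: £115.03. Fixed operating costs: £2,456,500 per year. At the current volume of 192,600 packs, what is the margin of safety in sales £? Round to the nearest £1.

Each unit contributes £153.04 − £115.03 = £38.01. Break-even units = £2,456,500 ÷ £38.01 = 64,627.73; break-even revenue = 64,627.73 × £153.04 = £9,890,627.73.
Current sales = 192,600 × £153.04 = £29,475,504.00.
Margin of safety = £29,475,504.00 − £9,890,627.73 = £19,584,876.

£19,584,876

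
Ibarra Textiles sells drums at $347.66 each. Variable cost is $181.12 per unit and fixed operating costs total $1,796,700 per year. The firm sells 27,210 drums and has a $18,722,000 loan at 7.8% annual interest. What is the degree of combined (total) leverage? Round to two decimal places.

3.56

Total contribution margin = 27,210 × $166.54 = $4,531,553.40.
Operating income = contribution − fixed costs = $4,531,553.40 − $1,796,700 = $2,734,853.40. Interest = $1,460,316.00.
DOL = $4,531,553.40 ÷ $2,734,853.40 = 1.6570; DFL = $2,734,853.40 ÷ $1,274,537.40 = 2.1458.
DCL = DOL × DFL = 1.6570 × 2.1458 = 3.5556.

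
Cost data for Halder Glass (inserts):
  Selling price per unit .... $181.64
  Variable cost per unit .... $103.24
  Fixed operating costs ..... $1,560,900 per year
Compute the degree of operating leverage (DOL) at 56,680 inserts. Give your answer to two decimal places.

Contribution at this volume is 56,680 × $78.40 = $4,443,712.00.
Operating income = contribution − fixed costs = $4,443,712.00 − $1,560,900 = $2,882,812.00.
So DOL = total CM / EBIT = $4,443,712.00 / $2,882,812.00 = 1.5415.

1.54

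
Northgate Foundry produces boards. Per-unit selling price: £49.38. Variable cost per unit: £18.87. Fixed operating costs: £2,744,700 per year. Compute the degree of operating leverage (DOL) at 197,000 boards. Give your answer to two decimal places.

1.84

Total contribution margin = 197,000 × £30.51 = £6,010,470.00.
Subtracting fixed costs: EBIT = £6,010,470.00 − £2,744,700 = £3,265,770.00.
DOL = contribution ÷ EBIT = £6,010,470.00 ÷ £3,265,770.00 = 1.8404.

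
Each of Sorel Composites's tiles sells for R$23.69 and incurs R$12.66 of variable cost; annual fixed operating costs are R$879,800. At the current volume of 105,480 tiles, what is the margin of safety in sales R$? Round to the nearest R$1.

R$609,205

Contribution margin per unit = R$23.69 − R$12.66 = R$11.03. Break-even units = R$879,800 ÷ R$11.03 = 79,764.28; break-even revenue = 79,764.28 × R$23.69 = R$1,889,615.78.
Actual sales revenue = 105,480 × R$23.69 = R$2,498,821.20.
Margin of safety = R$2,498,821.20 − R$1,889,615.78 = R$609,205.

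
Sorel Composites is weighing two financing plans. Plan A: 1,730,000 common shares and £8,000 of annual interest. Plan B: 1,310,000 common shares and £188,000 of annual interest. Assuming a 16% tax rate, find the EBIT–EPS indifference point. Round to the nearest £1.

£749,429

Set EPS_A = EPS_B: (EBIT − £8,000)(1 − 0.16) ÷ 1,730,000 = (EBIT − £188,000)(1 − 0.16) ÷ 1,310,000.
The (1 − t) factor cancels: (EBIT − 8,000) × 1,310,000 = (EBIT − 188,000) × 1,730,000.
Solving, EBIT = (188,000·1,730,000 − 8,000·1,310,000) / (1,730,000 − 1,310,000) = 314,760,000,000 / 420,000 = 749,428.57.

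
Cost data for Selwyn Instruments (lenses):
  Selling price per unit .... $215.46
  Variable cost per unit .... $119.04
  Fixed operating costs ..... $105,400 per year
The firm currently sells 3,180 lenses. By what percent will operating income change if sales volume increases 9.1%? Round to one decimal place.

+13.9%

Contribution at this volume is 3,180 × $96.42 = $306,615.60.
Subtracting fixed costs: EBIT = $306,615.60 − $105,400 = $201,215.60.
DOL = contribution ÷ EBIT = $306,615.60 ÷ $201,215.60 = 1.5238.
So EBIT moves 1.5238 × (+9.1%) = +13.9%.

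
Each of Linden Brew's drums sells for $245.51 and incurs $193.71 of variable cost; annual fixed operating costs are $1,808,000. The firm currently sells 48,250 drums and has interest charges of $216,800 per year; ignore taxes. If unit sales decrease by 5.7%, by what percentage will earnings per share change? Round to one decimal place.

Contribution at this volume is 48,250 × $51.80 = $2,499,350.00.
EBIT = $2,499,350.00 − $1,808,000 = $691,350.00.
After interest of $216,800.00, pre-tax earnings = $474,550.00.
Degree of combined leverage = contribution ÷ (EBIT − I) = $2,499,350.00 ÷ $474,550.00 = 5.2668.
%ΔEPS = DCL × %ΔSales = 5.2668 × -5.7% = -30.0%.

-30.0%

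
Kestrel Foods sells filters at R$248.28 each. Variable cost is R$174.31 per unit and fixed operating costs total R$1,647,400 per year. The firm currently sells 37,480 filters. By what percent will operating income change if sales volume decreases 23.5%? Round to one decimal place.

Total contribution margin = 37,480 × R$73.97 = R$2,772,395.60.
Operating income = contribution − fixed costs = R$2,772,395.60 − R$1,647,400 = R$1,124,995.60.
So DOL = total CM / EBIT = R$2,772,395.60 / R$1,124,995.60 = 2.4644.
So EBIT moves 2.4644 × (-23.5%) = -57.9%.

-57.9%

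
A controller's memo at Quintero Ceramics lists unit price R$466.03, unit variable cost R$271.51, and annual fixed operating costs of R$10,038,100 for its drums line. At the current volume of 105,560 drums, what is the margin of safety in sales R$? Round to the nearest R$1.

R$25,144,899

Contribution margin per unit = R$466.03 − R$271.51 = R$194.52. Break-even units = R$10,038,100 ÷ R$194.52 = 51,604.46; break-even revenue = 51,604.46 × R$466.03 = R$24,049,227.55.
Current sales = 105,560 × R$466.03 = R$49,194,126.80.
Margin of safety = R$49,194,126.80 − R$24,049,227.55 = R$25,144,899.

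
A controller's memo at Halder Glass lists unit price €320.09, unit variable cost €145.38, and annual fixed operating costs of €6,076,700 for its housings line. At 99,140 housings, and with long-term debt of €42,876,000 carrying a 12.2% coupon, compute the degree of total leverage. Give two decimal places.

2.88

Contribution at this volume is 99,140 × €174.71 = €17,320,749.40.
Subtracting fixed costs: EBIT = €17,320,749.40 − €6,076,700 = €11,244,049.40. Interest = €5,230,872.00.
DOL = €17,320,749.40 ÷ €11,244,049.40 = 1.5404; DFL = €11,244,049.40 ÷ €6,013,177.40 = 1.8699.
DCL = DOL × DFL = 1.5404 × 1.8699 = 2.8804.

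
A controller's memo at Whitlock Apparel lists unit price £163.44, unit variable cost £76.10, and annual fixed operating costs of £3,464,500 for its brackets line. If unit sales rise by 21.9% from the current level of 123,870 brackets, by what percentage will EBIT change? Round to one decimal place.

+32.2%

Total contribution margin = 123,870 × £87.34 = £10,818,805.80.
EBIT = £10,818,805.80 − £3,464,500 = £7,354,305.80.
So DOL = total CM / EBIT = £10,818,805.80 / £7,354,305.80 = 1.4711.
%ΔEBIT = DOL × %ΔSales = 1.4711 × +21.9% = +32.2%.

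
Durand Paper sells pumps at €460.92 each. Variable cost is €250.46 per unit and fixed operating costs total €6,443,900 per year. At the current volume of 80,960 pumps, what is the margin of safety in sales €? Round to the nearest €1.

Contribution margin per unit = €460.92 − €250.46 = €210.46. Break-even units = €6,443,900 ÷ €210.46 = 30,618.17; break-even revenue = 30,618.17 × €460.92 = €14,112,526.79.
Actual sales revenue = 80,960 × €460.92 = €37,316,083.20.
Margin of safety = €37,316,083.20 − €14,112,526.79 = €23,203,556.

€23,203,556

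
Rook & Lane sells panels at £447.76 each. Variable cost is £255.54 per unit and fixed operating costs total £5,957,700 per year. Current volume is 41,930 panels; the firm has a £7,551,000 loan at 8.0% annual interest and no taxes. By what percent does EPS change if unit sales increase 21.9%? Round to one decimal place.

Total contribution margin = 41,930 × £192.22 = £8,059,784.60.
EBIT = £8,059,784.60 − £5,957,700 = £2,102,084.60.
Interest = £604,080.00, so EBIT − I = £1,498,004.60.
Degree of combined leverage = contribution ÷ (EBIT − I) = £8,059,784.60 ÷ £1,498,004.60 = 5.3803.
%ΔEPS = DCL × %ΔSales = 5.3803 × +21.9% = +117.8%.

+117.8%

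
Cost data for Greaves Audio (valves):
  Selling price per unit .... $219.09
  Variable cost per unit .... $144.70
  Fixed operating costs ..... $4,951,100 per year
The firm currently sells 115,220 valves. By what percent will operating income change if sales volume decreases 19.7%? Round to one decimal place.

-46.6%

Contribution at this volume is 115,220 × $74.39 = $8,571,215.80.
EBIT = $8,571,215.80 − $4,951,100 = $3,620,115.80.
Degree of operating leverage = $8,571,215.80 / $3,620,115.80 = 2.3677.
So EBIT moves 2.3677 × (-19.7%) = -46.6%.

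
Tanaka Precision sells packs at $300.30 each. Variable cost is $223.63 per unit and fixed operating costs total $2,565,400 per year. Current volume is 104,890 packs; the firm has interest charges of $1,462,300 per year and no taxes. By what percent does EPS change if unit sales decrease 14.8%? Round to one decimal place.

-29.6%

Total contribution margin = 104,890 × $76.67 = $8,041,916.30.
Operating income = contribution − fixed costs = $8,041,916.30 − $2,565,400 = $5,476,516.30.
After interest of $1,462,300.00, pre-tax earnings = $4,014,216.30.
DCL = total CM / (EBIT − I) = $8,041,916.30 / $4,014,216.30 = 2.0034.
%ΔEPS = DCL × %ΔSales = 2.0034 × -14.8% = -29.6%.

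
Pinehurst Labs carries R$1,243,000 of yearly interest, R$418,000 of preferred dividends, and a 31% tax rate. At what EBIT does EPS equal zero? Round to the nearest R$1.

Grossing the preferred dividend up to pre-tax terms: R$418,000 / (1 − 0.31) = R$605,797.10.
EPS = 0 when EBIT covers interest plus the pre-tax preferred burden: R$1,243,000 + R$605,797.10 = R$1,848,797.10.

R$1,848,797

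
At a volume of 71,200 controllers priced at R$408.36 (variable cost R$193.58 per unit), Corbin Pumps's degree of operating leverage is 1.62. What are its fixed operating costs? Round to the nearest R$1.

Contribution at this volume is 71,200 × R$214.78 = R$15,292,336.00.
Since DOL = CM ÷ EBIT, EBIT = R$15,292,336.00 ÷ 1.62 = R$9,439,713.58.
And FC = contribution − EBIT = R$15,292,336.00 − R$9,439,713.58 = R$5,852,622.

R$5,852,622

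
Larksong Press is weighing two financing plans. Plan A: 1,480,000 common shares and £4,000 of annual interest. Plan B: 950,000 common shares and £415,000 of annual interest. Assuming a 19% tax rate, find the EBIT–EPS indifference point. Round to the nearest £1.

Set EPS_A = EPS_B: (EBIT − £4,000)(1 − 0.19) ÷ 1,480,000 = (EBIT − £415,000)(1 − 0.19) ÷ 950,000.
Cancelling (1 − t) and cross-multiplying: 950,000·(EBIT − 4,000) = 1,480,000·(EBIT − 415,000).
Solving, EBIT = (415,000·1,480,000 − 4,000·950,000) / (1,480,000 − 950,000) = 610,400,000,000 / 530,000 = 1,151,698.11.

£1,151,698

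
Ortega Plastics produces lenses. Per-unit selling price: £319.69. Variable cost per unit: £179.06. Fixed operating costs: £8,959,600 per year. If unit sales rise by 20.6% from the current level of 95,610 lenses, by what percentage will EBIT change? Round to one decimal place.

+61.7%

Total contribution margin = 95,610 × £140.63 = £13,445,634.30.
Subtracting fixed costs: EBIT = £13,445,634.30 − £8,959,600 = £4,486,034.30.
So DOL = total CM / EBIT = £13,445,634.30 / £4,486,034.30 = 2.9972.
Operating income changes by 2.9972 × +20.6% = +61.7%.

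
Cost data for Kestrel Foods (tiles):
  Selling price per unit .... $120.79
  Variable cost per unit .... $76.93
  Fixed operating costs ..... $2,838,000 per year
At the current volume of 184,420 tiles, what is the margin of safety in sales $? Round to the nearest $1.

Each unit contributes $120.79 − $76.93 = $43.86. Break-even units = $2,838,000 ÷ $43.86 = 64,705.88; break-even revenue = 64,705.88 × $120.79 = $7,815,823.53.
Current sales = 184,420 × $120.79 = $22,276,091.80.
Margin of safety = $22,276,091.80 − $7,815,823.53 = $14,460,268.

$14,460,268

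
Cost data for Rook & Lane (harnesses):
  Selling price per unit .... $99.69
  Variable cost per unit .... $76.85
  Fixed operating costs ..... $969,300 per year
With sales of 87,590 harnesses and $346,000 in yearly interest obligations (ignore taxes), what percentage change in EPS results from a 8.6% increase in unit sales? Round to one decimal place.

+25.1%

Total contribution margin = 87,590 × $22.84 = $2,000,555.60.
Subtracting fixed costs: EBIT = $2,000,555.60 − $969,300 = $1,031,255.60.
Interest = $346,000.00, so EBIT − I = $685,255.60.
Degree of combined leverage = contribution ÷ (EBIT − I) = $2,000,555.60 ÷ $685,255.60 = 2.9194.
%ΔEPS = DCL × %ΔSales = 2.9194 × +8.6% = +25.1%.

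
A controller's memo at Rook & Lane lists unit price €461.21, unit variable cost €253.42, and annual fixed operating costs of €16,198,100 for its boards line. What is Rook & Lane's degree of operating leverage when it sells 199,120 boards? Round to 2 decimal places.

Contribution at this volume is 199,120 × €207.79 = €41,375,144.80.
Operating income = contribution − fixed costs = €41,375,144.80 − €16,198,100 = €25,177,044.80.
DOL = contribution ÷ EBIT = €41,375,144.80 ÷ €25,177,044.80 = 1.6434.

1.64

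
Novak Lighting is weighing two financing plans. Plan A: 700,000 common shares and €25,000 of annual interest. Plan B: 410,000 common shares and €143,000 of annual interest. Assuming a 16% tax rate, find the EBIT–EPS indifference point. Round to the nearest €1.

€309,828

Set EPS_A = EPS_B: (EBIT − €25,000)(1 − 0.16) ÷ 700,000 = (EBIT − €143,000)(1 − 0.16) ÷ 410,000.
The (1 − t) factor cancels: (EBIT − 25,000) × 410,000 = (EBIT − 143,000) × 700,000.
Solving, EBIT = (143,000·700,000 − 25,000·410,000) / (700,000 − 410,000) = 89,850,000,000 / 290,000 = 309,827.59.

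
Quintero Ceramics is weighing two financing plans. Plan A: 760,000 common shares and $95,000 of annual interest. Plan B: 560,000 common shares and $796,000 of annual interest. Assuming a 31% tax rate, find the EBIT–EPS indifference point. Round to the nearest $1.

At indifference, (EBIT − 95,000)(1 − t)/760,000 = (EBIT − 796,000)(1 − t)/560,000.
The (1 − t) factor cancels: (EBIT − 95,000) × 560,000 = (EBIT − 796,000) × 760,000.
EBIT × (760,000 − 560,000) = 796,000 × 760,000 − 95,000 × 560,000 = 551,760,000,000, so EBIT = 551,760,000,000 ÷ 200,000 = 2,758,800.00.

$2,758,800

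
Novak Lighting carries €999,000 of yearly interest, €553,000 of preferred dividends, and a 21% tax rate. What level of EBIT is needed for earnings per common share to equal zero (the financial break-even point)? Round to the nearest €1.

€1,699,000

Preferred dividends are paid after tax, so their pre-tax equivalent is €553,000 ÷ (1 − 0.21) = €700,000.00.
Financial break-even EBIT = interest + D_p ÷ (1 − t) = €999,000 + €700,000.00 = €1,699,000.00.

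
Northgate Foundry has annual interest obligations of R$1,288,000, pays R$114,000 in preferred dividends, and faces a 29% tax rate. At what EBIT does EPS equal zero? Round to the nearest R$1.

Grossing the preferred dividend up to pre-tax terms: R$114,000 / (1 − 0.29) = R$160,563.38.
Financial break-even EBIT = interest + D_p ÷ (1 − t) = R$1,288,000 + R$160,563.38 = R$1,448,563.38.

R$1,448,563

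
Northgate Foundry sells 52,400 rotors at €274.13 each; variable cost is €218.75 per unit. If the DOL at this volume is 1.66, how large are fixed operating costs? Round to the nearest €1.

Contribution at this volume is 52,400 × €55.38 = €2,901,912.00.
Since DOL = CM ÷ EBIT, EBIT = €2,901,912.00 ÷ 1.66 = €1,748,139.76.
Fixed costs = CM − EBIT = €2,901,912.00 − €1,748,139.76 = €1,153,772.

€1,153,772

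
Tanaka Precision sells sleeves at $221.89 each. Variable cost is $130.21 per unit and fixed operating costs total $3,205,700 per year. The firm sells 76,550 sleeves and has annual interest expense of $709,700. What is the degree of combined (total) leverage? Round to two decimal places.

Contribution at this volume is 76,550 × $91.68 = $7,018,104.00.
Subtracting fixed costs: EBIT = $7,018,104.00 − $3,205,700 = $3,812,404.00. Interest = $709,700.00, so EBIT − I = $3,102,704.00.
DCL = contribution ÷ (EBIT − I) = $7,018,104.00 ÷ $3,102,704.00 = 2.2619.

2.26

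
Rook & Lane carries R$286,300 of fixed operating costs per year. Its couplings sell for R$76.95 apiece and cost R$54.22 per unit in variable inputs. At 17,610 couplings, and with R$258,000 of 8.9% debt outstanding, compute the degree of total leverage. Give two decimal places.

At 17,610 units, contribution = 17,610 × R$22.73 = R$400,275.30.
Subtracting fixed costs: EBIT = R$400,275.30 − R$286,300 = R$113,975.30. Interest = R$22,962.00, so EBIT − I = R$91,013.30.
DCL = contribution ÷ (EBIT − I) = R$400,275.30 ÷ R$91,013.30 = 4.3980.

4.40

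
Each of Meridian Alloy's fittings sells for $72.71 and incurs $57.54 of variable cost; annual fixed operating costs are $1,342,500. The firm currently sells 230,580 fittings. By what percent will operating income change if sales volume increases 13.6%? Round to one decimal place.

+22.1%

Total contribution margin = 230,580 × $15.17 = $3,497,898.60.
EBIT = $3,497,898.60 − $1,342,500 = $2,155,398.60.
Degree of operating leverage = $3,497,898.60 / $2,155,398.60 = 1.6229.
Operating income changes by 1.6229 × +13.6% = +22.1%.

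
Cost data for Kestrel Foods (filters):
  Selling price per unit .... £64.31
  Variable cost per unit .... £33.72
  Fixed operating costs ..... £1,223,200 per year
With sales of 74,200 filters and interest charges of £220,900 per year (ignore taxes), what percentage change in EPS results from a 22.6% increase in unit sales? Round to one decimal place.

+62.1%

Contribution at this volume is 74,200 × £30.59 = £2,269,778.00.
Subtracting fixed costs: EBIT = £2,269,778.00 − £1,223,200 = £1,046,578.00.
Interest = £220,900.00, so EBIT − I = £825,678.00.
DCL = total CM / (EBIT − I) = £2,269,778.00 / £825,678.00 = 2.7490.
EPS therefore changes by 2.7490 × (+22.6%) = +62.1%.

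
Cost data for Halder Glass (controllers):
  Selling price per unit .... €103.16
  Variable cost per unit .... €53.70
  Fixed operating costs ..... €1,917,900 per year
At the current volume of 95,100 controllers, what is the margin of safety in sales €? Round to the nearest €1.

Contribution margin per unit = €103.16 − €53.70 = €49.46. Break-even units = €1,917,900 ÷ €49.46 = 38,776.79; break-even revenue = 38,776.79 × €103.16 = €4,000,213.59.
Actual sales revenue = 95,100 × €103.16 = €9,810,516.00.
Margin of safety = €9,810,516.00 − €4,000,213.59 = €5,810,302.

€5,810,302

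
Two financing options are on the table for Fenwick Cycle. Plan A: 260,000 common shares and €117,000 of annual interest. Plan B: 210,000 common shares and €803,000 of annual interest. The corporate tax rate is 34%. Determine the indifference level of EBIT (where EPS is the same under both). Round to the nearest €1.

€3,684,200

At indifference, (EBIT − 117,000)(1 − t)/260,000 = (EBIT − 803,000)(1 − t)/210,000.
Cancelling (1 − t) and cross-multiplying: 210,000·(EBIT − 117,000) = 260,000·(EBIT − 803,000).
Solving, EBIT = (803,000·260,000 − 117,000·210,000) / (260,000 − 210,000) = 184,210,000,000 / 50,000 = 3,684,200.00.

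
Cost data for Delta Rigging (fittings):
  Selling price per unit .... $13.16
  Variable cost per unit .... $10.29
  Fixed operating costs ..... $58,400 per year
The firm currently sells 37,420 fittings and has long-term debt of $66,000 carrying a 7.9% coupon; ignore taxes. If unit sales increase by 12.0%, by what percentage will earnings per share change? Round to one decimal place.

+29.4%

At 37,420 units, contribution = 37,420 × $2.87 = $107,395.40.
Subtracting fixed costs: EBIT = $107,395.40 − $58,400 = $48,995.40.
After interest of $5,214.00, pre-tax earnings = $43,781.40.
DCL = total CM / (EBIT − I) = $107,395.40 / $43,781.40 = 2.4530.
%ΔEPS = DCL × %ΔSales = 2.4530 × +12.0% = +29.4%.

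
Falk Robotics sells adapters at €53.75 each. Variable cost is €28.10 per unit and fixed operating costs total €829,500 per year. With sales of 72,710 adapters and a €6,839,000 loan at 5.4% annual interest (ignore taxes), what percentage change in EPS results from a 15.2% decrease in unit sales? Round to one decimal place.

-42.6%

Contribution at this volume is 72,710 × €25.65 = €1,865,011.50.
Operating income = contribution − fixed costs = €1,865,011.50 − €829,500 = €1,035,511.50.
After interest of €369,306.00, pre-tax earnings = €666,205.50.
DCL = total CM / (EBIT − I) = €1,865,011.50 / €666,205.50 = 2.7995.
EPS therefore changes by 2.7995 × (-15.2%) = -42.6%.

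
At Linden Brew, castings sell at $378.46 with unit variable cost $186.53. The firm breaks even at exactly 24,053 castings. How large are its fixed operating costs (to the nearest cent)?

$4,616,492.29

Each unit contributes $378.46 − $186.53 = $191.93.
Since BE = FC / CM, FC = 24,053 × $191.93 = $4,616,492.29.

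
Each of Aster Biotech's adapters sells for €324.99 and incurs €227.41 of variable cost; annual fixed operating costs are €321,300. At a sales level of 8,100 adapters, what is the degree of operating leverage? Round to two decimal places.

Total contribution margin = 8,100 × €97.58 = €790,398.00.
Subtracting fixed costs: EBIT = €790,398.00 − €321,300 = €469,098.00.
DOL = contribution ÷ EBIT = €790,398.00 ÷ €469,098.00 = 1.6849.

1.68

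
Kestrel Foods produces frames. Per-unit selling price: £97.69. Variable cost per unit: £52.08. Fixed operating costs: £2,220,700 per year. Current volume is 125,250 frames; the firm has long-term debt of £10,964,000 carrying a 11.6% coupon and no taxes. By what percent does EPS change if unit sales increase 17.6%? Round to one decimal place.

At 125,250 units, contribution = 125,250 × £45.61 = £5,712,652.50.
EBIT = £5,712,652.50 − £2,220,700 = £3,491,952.50.
After interest of £1,271,824.00, pre-tax earnings = £2,220,128.50.
DCL = total CM / (EBIT − I) = £5,712,652.50 / £2,220,128.50 = 2.5731.
EPS therefore changes by 2.5731 × (+17.6%) = +45.3%.

+45.3%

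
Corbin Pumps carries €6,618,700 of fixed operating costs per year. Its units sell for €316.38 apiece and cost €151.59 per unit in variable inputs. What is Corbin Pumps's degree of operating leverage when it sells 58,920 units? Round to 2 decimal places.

3.14

Contribution at this volume is 58,920 × €164.79 = €9,709,426.80.
Operating income = contribution − fixed costs = €9,709,426.80 − €6,618,700 = €3,090,726.80.
Degree of operating leverage = €9,709,426.80 / €3,090,726.80 = 3.1415.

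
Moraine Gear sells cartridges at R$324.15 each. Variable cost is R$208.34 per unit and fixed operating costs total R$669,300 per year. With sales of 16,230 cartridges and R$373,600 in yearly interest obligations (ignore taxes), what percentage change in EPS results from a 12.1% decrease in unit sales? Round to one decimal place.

Contribution at this volume is 16,230 × R$115.81 = R$1,879,596.30.
EBIT = R$1,879,596.30 − R$669,300 = R$1,210,296.30.
After interest of R$373,600.00, pre-tax earnings = R$836,696.30.
Degree of combined leverage = contribution ÷ (EBIT − I) = R$1,879,596.30 ÷ R$836,696.30 = 2.2464.
EPS therefore changes by 2.2464 × (-12.1%) = -27.2%.

-27.2%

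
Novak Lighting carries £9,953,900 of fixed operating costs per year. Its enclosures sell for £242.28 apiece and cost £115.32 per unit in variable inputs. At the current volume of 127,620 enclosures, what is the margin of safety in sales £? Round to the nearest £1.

£11,924,571

Unit CM = price − variable cost = £242.28 − £115.32 = £126.96. Break-even units = £9,953,900 ÷ £126.96 = 78,401.86; break-even revenue = 78,401.86 × £242.28 = £18,995,202.36.
Current sales = 127,620 × £242.28 = £30,919,773.60.
Margin of safety = £30,919,773.60 − £18,995,202.36 = £11,924,571.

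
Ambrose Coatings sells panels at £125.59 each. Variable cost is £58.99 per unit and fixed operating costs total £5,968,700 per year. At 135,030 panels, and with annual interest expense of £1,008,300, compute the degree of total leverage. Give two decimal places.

Contribution at this volume is 135,030 × £66.60 = £8,992,998.00.
EBIT = £8,992,998.00 − £5,968,700 = £3,024,298.00. Interest = £1,008,300.00.
DOL = £8,992,998.00 ÷ £3,024,298.00 = 2.9736; DFL = £3,024,298.00 ÷ £2,015,998.00 = 1.5001.
Combined leverage = 2.9736 × 1.5001 = 4.4607.

4.46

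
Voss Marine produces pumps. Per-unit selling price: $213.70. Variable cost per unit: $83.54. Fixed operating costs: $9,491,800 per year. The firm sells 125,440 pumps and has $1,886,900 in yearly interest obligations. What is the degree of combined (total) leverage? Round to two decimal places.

Total contribution margin = 125,440 × $130.16 = $16,327,270.40.
EBIT = $16,327,270.40 − $9,491,800 = $6,835,470.40. Interest = $1,886,900.00.
DOL = $16,327,270.40 ÷ $6,835,470.40 = 2.3886; DFL = $6,835,470.40 ÷ $4,948,570.40 = 1.3813.
Combined leverage = 2.3886 × 1.3813 = 3.2994.

3.30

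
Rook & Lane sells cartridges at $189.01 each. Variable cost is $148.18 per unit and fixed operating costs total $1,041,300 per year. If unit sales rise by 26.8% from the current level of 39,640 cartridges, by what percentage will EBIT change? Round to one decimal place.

+75.1%

Total contribution margin = 39,640 × $40.83 = $1,618,501.20.
EBIT = $1,618,501.20 − $1,041,300 = $577,201.20.
So DOL = total CM / EBIT = $1,618,501.20 / $577,201.20 = 2.8041.
Operating income changes by 2.8041 × +26.8% = +75.1%.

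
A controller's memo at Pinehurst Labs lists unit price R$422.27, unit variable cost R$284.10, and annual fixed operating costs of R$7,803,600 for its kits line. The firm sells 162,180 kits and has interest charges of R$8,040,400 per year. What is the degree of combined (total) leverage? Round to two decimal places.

At 162,180 units, contribution = 162,180 × R$138.17 = R$22,408,410.60.
Subtracting fixed costs: EBIT = R$22,408,410.60 − R$7,803,600 = R$14,604,810.60. Interest = R$8,040,400.00, so EBIT − I = R$6,564,410.60.
Degree of total leverage = total CM / (EBIT − interest) = R$22,408,410.60 / R$6,564,410.60 = 3.4136.

3.41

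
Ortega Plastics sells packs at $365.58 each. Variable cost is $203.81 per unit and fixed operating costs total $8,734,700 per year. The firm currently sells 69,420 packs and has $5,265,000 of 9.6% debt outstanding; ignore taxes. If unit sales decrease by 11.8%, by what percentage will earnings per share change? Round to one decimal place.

Total contribution margin = 69,420 × $161.77 = $11,230,073.40.
Subtracting fixed costs: EBIT = $11,230,073.40 − $8,734,700 = $2,495,373.40.
After interest of $505,440.00, pre-tax earnings = $1,989,933.40.
DCL = total CM / (EBIT − I) = $11,230,073.40 / $1,989,933.40 = 5.6434.
%ΔEPS = DCL × %ΔSales = 5.6434 × -11.8% = -66.6%.

-66.6%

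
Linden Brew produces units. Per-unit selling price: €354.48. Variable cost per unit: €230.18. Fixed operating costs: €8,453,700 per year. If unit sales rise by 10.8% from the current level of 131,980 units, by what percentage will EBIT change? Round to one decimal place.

Total contribution margin = 131,980 × €124.30 = €16,405,114.00.
Operating income = contribution − fixed costs = €16,405,114.00 − €8,453,700 = €7,951,414.00.
Degree of operating leverage = €16,405,114.00 / €7,951,414.00 = 2.0632.
%ΔEBIT = DOL × %ΔSales = 2.0632 × +10.8% = +22.3%.

+22.3%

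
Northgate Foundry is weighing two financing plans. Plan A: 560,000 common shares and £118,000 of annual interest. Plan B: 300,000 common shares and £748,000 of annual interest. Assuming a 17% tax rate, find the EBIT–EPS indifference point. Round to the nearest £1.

At indifference, (EBIT − 118,000)(1 − t)/560,000 = (EBIT − 748,000)(1 − t)/300,000.
Cancelling (1 − t) and cross-multiplying: 300,000·(EBIT − 118,000) = 560,000·(EBIT − 748,000).
EBIT × (560,000 − 300,000) = 748,000 × 560,000 − 118,000 × 300,000 = 383,480,000,000, so EBIT = 383,480,000,000 ÷ 260,000 = 1,474,923.08.

£1,474,923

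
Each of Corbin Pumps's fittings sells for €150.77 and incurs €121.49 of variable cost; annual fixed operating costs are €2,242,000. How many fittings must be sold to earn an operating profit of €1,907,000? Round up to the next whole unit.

Contribution margin per unit = €150.77 − €121.49 = €29.28.
Required volume = (fixed costs + target profit) ÷ CM = (€2,242,000 + €1,907,000) ÷ €29.28 = 141,700.82, so 141,701 fittings.

141,701 fittings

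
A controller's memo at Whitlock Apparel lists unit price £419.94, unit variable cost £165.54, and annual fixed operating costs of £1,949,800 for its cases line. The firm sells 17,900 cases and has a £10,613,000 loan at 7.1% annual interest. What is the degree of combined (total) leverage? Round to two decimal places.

2.46

At 17,900 units, contribution = 17,900 × £254.40 = £4,553,760.00.
EBIT = £4,553,760.00 − £1,949,800 = £2,603,960.00. Interest = £753,523.00.
DOL = £4,553,760.00 ÷ £2,603,960.00 = 1.7488; DFL = £2,603,960.00 ÷ £1,850,437.00 = 1.4072.
DCL = DOL × DFL = 1.7488 × 1.4072 = 2.4609.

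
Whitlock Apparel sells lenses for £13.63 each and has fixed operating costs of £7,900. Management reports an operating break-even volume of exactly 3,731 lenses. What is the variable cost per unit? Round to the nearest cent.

At break-even, FC = Q × (P − VC), so P − VC = £7,900 ÷ 3,731 = £2.1174.
Variable cost per unit = £13.63 − £2.1174 = £11.51.

£11.51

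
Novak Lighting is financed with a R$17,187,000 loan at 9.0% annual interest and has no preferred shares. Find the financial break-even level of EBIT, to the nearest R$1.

Annual interest = 9.0% × R$17,187,000 = R$1,546,830.00.
Without preferred stock the financial break-even is simply EBIT = interest = R$1,546,830.00.

R$1,546,830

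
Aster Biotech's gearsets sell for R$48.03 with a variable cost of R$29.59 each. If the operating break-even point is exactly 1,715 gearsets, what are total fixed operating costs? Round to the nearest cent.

R$31,624.60

Contribution margin per unit = R$48.03 − R$29.59 = R$18.44.
Since BE = FC / CM, FC = 1,715 × R$18.44 = R$31,624.60.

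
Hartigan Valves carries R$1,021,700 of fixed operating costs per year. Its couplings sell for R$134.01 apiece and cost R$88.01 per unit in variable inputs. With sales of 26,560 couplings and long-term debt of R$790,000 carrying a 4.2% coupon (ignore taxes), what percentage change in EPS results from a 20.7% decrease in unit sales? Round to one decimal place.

-151.5%

At 26,560 units, contribution = 26,560 × R$46.00 = R$1,221,760.00.
EBIT = R$1,221,760.00 − R$1,021,700 = R$200,060.00.
Interest = R$33,180.00, so EBIT − I = R$166,880.00.
DCL = total CM / (EBIT − I) = R$1,221,760.00 / R$166,880.00 = 7.3212.
EPS therefore changes by 7.3212 × (-20.7%) = -151.5%.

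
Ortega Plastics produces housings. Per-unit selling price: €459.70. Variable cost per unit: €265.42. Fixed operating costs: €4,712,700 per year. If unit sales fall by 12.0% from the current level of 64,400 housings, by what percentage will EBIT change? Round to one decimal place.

Contribution at this volume is 64,400 × €194.28 = €12,511,632.00.
EBIT = €12,511,632.00 − €4,712,700 = €7,798,932.00.
So DOL = total CM / EBIT = €12,511,632.00 / €7,798,932.00 = 1.6043.
Operating income changes by 1.6043 × -12.0% = -19.3%.

-19.3%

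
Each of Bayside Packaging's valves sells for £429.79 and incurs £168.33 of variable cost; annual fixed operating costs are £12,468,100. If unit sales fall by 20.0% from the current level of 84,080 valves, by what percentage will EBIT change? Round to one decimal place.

Contribution at this volume is 84,080 × £261.46 = £21,983,556.80.
Subtracting fixed costs: EBIT = £21,983,556.80 − £12,468,100 = £9,515,456.80.
Degree of operating leverage = £21,983,556.80 / £9,515,456.80 = 2.3103.
%ΔEBIT = DOL × %ΔSales = 2.3103 × -20.0% = -46.2%.

-46.2%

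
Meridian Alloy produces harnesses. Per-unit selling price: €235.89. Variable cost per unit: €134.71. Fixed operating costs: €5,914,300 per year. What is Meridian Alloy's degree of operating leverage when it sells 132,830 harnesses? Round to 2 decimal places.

Total contribution margin = 132,830 × €101.18 = €13,439,739.40.
EBIT = €13,439,739.40 − €5,914,300 = €7,525,439.40.
Degree of operating leverage = €13,439,739.40 / €7,525,439.40 = 1.7859.

1.79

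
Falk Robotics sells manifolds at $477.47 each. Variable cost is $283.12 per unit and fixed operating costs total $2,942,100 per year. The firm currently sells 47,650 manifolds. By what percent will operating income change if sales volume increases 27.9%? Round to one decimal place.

At 47,650 units, contribution = 47,650 × $194.35 = $9,260,777.50.
Subtracting fixed costs: EBIT = $9,260,777.50 − $2,942,100 = $6,318,677.50.
DOL = contribution ÷ EBIT = $9,260,777.50 ÷ $6,318,677.50 = 1.4656.
So EBIT moves 1.4656 × (+27.9%) = +40.9%.

+40.9%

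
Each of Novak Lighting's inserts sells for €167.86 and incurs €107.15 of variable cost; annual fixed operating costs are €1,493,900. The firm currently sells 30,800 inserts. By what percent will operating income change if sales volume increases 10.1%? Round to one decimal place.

+50.2%

Contribution at this volume is 30,800 × €60.71 = €1,869,868.00.
EBIT = €1,869,868.00 − €1,493,900 = €375,968.00.
DOL = contribution ÷ EBIT = €1,869,868.00 ÷ €375,968.00 = 4.9735.
%ΔEBIT = DOL × %ΔSales = 4.9735 × +10.1% = +50.2%.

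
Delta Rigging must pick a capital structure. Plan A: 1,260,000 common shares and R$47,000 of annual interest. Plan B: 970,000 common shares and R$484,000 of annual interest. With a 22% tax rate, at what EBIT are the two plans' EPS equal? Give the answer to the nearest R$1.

R$1,945,690

Set EPS_A = EPS_B: (EBIT − R$47,000)(1 − 0.22) ÷ 1,260,000 = (EBIT − R$484,000)(1 − 0.22) ÷ 970,000.
The (1 − t) factor cancels: (EBIT − 47,000) × 970,000 = (EBIT − 484,000) × 1,260,000.
EBIT × (1,260,000 − 970,000) = 484,000 × 1,260,000 − 47,000 × 970,000 = 564,250,000,000, so EBIT = 564,250,000,000 ÷ 290,000 = 1,945,689.66.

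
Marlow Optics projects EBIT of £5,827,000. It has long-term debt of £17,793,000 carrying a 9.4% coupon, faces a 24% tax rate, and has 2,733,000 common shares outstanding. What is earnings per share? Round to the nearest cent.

£1.16

Pre-tax income = £5,827,000 − £1,672,542.00 = £4,154,458.00.
After tax at 24%: net income = £4,154,458.00 × 0.76 = £3,157,388.08.
Per share: £3,157,388.08 / 2,733,000 shares = £1.16.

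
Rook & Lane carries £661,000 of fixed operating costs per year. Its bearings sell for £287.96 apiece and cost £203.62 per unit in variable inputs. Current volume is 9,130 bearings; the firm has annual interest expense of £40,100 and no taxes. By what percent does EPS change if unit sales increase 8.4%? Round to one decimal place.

+93.8%

Total contribution margin = 9,130 × £84.34 = £770,024.20.
EBIT = £770,024.20 − £661,000 = £109,024.20.
Interest = £40,100.00, so EBIT − I = £68,924.20.
Degree of combined leverage = contribution ÷ (EBIT − I) = £770,024.20 ÷ £68,924.20 = 11.1720.
EPS therefore changes by 11.1720 × (+8.4%) = +93.8%.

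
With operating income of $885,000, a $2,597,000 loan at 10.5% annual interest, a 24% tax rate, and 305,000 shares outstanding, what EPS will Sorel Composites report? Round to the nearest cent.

$1.53

Interest = $272,685.00, so EBT = $885,000 − $272,685.00 = $612,315.00.
Net income = $612,315.00 × (1 − 0.24) = $465,359.40.
EPS = $465,359.40 ÷ 305,000 = $1.53.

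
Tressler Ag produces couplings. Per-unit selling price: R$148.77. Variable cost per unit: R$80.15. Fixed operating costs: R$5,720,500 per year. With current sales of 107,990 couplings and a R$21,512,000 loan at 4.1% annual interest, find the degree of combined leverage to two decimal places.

Total contribution margin = 107,990 × R$68.62 = R$7,410,273.80.
EBIT = R$7,410,273.80 − R$5,720,500 = R$1,689,773.80. Interest = R$881,992.00.
DOL = R$7,410,273.80 ÷ R$1,689,773.80 = 4.3854; DFL = R$1,689,773.80 ÷ R$807,781.80 = 2.0919.
Combined leverage = 4.3854 × 2.0919 = 9.1738.

9.17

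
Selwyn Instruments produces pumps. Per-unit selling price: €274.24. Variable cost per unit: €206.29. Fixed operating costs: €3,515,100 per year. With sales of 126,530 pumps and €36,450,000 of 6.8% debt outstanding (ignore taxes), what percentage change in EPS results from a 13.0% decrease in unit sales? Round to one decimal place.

Contribution at this volume is 126,530 × €67.95 = €8,597,713.50.
Subtracting fixed costs: EBIT = €8,597,713.50 − €3,515,100 = €5,082,613.50.
Interest = €2,478,600.00, so EBIT − I = €2,604,013.50.
Degree of combined leverage = contribution ÷ (EBIT − I) = €8,597,713.50 ÷ €2,604,013.50 = 3.3017.
EPS therefore changes by 3.3017 × (-13.0%) = -42.9%.

-42.9%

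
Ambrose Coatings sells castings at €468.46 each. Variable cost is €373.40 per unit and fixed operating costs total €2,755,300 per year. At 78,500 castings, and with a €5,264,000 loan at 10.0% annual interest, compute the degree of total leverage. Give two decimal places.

Contribution at this volume is 78,500 × €95.06 = €7,462,210.00.
EBIT = €7,462,210.00 − €2,755,300 = €4,706,910.00. Interest = €526,400.00, so EBIT − I = €4,180,510.00.
Degree of total leverage = total CM / (EBIT − interest) = €7,462,210.00 / €4,180,510.00 = 1.7850.

1.78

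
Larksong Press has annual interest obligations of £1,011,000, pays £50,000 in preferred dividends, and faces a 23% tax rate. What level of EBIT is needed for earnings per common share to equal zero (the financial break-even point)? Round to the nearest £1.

Grossing the preferred dividend up to pre-tax terms: £50,000 / (1 − 0.23) = £64,935.06.
Financial break-even EBIT = interest + D_p ÷ (1 − t) = £1,011,000 + £64,935.06 = £1,075,935.06.

£1,075,935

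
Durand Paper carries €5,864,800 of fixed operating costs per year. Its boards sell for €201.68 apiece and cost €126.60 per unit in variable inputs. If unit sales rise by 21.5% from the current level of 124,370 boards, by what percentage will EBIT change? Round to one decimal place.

+57.8%

Total contribution margin = 124,370 × €75.08 = €9,337,699.60.
Subtracting fixed costs: EBIT = €9,337,699.60 − €5,864,800 = €3,472,899.60.
DOL = contribution ÷ EBIT = €9,337,699.60 ÷ €3,472,899.60 = 2.6887.
%ΔEBIT = DOL × %ΔSales = 2.6887 × +21.5% = +57.8%.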